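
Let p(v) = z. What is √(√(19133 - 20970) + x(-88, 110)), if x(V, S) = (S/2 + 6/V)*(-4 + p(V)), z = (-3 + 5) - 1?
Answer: √(-79761 + 484*I*√1837)/22 ≈ 1.6557 + 12.944*I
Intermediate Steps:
z = 1 (z = 2 - 1 = 1)
p(v) = 1
x(V, S) = -18/V - 3*S/2 (x(V, S) = (S/2 + 6/V)*(-4 + 1) = (S*(½) + 6/V)*(-3) = (S/2 + 6/V)*(-3) = -18/V - 3*S/2)
√(√(19133 - 20970) + x(-88, 110)) = √(√(19133 - 20970) + (-18/(-88) - 3/2*110)) = √(√(-1837) + (-18*(-1/88) - 165)) = √(I*√1837 + (9/44 - 165)) = √(I*√1837 - 7251/44) = √(-7251/44 + I*√1837)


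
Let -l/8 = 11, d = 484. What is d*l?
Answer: -42592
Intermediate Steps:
l = -88 (l = -8*11 = -88)
d*l = 484*(-88) = -42592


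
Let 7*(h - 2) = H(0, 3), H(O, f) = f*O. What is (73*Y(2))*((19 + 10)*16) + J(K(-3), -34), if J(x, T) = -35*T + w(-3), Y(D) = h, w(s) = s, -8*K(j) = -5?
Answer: 68931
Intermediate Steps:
K(j) = 5/8 (K(j) = -1/8*(-5) = 5/8)
H(O, f) = O*f
h = 2 (h = 2 + (0*3)/7 = 2 + (1/7)*0 = 2 + 0 = 2)
Y(D) = 2
J(x, T) = -3 - 35*T (J(x, T) = -35*T - 3 = -3 - 35*T)
(73*Y(2))*((19 + 10)*16) + J(K(-3), -34) = (73*2)*((19 + 10)*16) + (-3 - 35*(-34)) = 146*(29*16) + (-3 + 1190) = 146*464 + 1187 = 67744 + 1187 = 68931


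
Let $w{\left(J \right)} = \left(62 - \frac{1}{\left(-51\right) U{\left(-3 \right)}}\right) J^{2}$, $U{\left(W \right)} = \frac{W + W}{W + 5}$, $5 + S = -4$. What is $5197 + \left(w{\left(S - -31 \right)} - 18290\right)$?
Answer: $\frac{2587511}{153} \approx 16912.0$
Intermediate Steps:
$S = -9$ ($S = -5 - 4 = -9$)
$U{\left(W \right)} = \frac{2 W}{5 + W}$
$w{\left(J \right)} = \frac{9485 J^{2}}{153}$ ($w{\left(J \right)} = \left(62 - \frac{1}{\left(-51\right) 2 \left(-3\right) \frac{1}{5 - 3}}\right) J^{2} = \left(62 - - \frac{1}{51 \cdot 2 \left(-3\right) \frac{1}{2}}\right) J^{2} = \left(62 - - \frac{1}{51 \left(-3\right)}\right) J^{2} = \left(62 - \left(- \frac{1}{51}\right) \left(- \frac{1}{3}\right)\right) J^{2} = \left(62 - \frac{1}{153}\right) J^{2} = \frac{9485 J^{2}}{153}$)
$5197 + \left(w{\left(S - -31 \right)} - 18290\right) = 5197 + \left(\frac{9485 \left(-9 - -31\right)^{2}}{153} - 18290\right) = 5197 - \left(18290 - \frac{9485 \left(-9 + 31\right)^{2}}{153}\right) = 5197 - \left(18290 - \frac{9485 \cdot 22^{2}}{153}\right) = 5197 + \left(\frac{9485}{153} \cdot 484 - 18290\right) = 5197 + \left(\frac{4590740}{153} - 18290\right) = 5197 + \frac{1792370}{153} = \frac{2587511}{153}$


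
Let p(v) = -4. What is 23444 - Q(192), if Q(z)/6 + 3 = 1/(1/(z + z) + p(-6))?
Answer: 36016474/1535 ≈ 23464.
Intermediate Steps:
Q(z) = -18 + 6/(-4 + 1/(2*z)) (Q(z) = -18 + 6/(1/(z + z) - 4) = -18 + 6/(1/(2*z) - 4) = -18 + 6/(-4 + 1/(2*z)))
23444 - Q(192) = 23444 - 6*(-3 + 26*192)/(1 - 8*192) = 23444 - 6*(-3 + 4992)/(1 - 1536) = 23444 - 6*4989/(-1535) = 23444 - 6*(-1)*4989/1535 = 23444 - 1*(-29934/1535) = 23444 + 29934/1535 = 36016474/1535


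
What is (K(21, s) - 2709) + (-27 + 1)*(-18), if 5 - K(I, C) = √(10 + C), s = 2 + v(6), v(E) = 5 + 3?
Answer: -2236 - 2*√5 ≈ -2240.5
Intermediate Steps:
v(E) = 8
s = 10 (s = 2 + 8 = 10)
K(I, C) = 5 - √(10 + C)
(K(21, s) - 2709) + (-27 + 1)*(-18) = ((5 - √(10 + 10)) - 2709) + (-27 + 1)*(-18) = ((5 - √20) - 2709) - 26*(-18) = ((5 - 2*√5) - 2709) + 468 = (-2704 - 2*√5) + 468 = -2236 - 2*√5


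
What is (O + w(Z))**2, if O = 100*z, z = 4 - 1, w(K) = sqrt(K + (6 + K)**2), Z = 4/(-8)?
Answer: (600 + sqrt(119))**2/4 ≈ 93302.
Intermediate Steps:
Z = -1/2 (Z = 4*(-1/8) = -1/2 ≈ -0.50000)
z = 3
O = 300 (O = 100*3 = 300)
(O + w(Z))**2 = (300 + sqrt(-1/2 + (6 - 1/2)**2))**2 = (300 + sqrt(-1/2 + (11/2)**2))**2 = (300 + sqrt(-1/2 + 121/4))**2 = (300 + sqrt(119/4))**2 = (300 + sqrt(119)/2)**2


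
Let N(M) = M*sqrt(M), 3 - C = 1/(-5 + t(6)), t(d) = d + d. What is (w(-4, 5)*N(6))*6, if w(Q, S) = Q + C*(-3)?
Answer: -3168*sqrt(6)/7 ≈ -1108.6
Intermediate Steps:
t(d) = 2*d
C = 20/7 (C = 3 - 1/(-5 + 2*6) = 3 - 1/(-5 + 12) = 3 - 1/7 = 20/7 ≈ 2.8571)
N(M) = M**(3/2)
w(Q, S) = -60/7 + Q (w(Q, S) = Q + (20/7)*(-3) = Q - 60/7 = -60/7 + Q)
(w(-4, 5)*N(6))*6 = ((-60/7 - 4)*6**(3/2))*6 = -528*sqrt(6)/7*6 = -3168*sqrt(6)/7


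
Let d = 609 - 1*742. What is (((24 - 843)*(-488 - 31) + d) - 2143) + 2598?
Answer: 425383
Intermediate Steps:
d = -133 (d = 609 - 742 = -133)
(((24 - 843)*(-488 - 31) + d) - 2143) + 2598 = (((24 - 843)*(-488 - 31) - 133) - 2143) + 2598 = ((-819*(-519) - 133) - 2143) + 2598 = ((425061 - 133) - 2143) + 2598 = (424928 - 2143) + 2598 = 422785 + 2598 = 425383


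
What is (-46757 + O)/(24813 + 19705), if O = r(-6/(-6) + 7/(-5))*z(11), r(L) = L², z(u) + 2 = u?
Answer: -1168889/1112950 ≈ -1.0503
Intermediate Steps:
z(u) = -2 + u
O = 36/25 (O = (-6/(-6) + 7/(-5))²*(-2 + 11) = (-6*(-⅙) + 7*(-⅕))²*9 = (1 - 7/5)²*9 = (-⅖)²*9 = (4/25)*9 = 36/25 ≈ 1.4400)
(-46757 + O)/(24813 + 19705) = (-46757 + 36/25)/(24813 + 19705) = -1168889/25/44518 = -1168889/25*1/44518 = -1168889/1112950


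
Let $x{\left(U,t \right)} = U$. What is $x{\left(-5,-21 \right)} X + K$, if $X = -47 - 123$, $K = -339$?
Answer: $511$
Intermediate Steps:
$X = -170$
$x{\left(-5,-21 \right)} X + K = \left(-5\right) \left(-170\right) - 339 = 850 - 339 = 511$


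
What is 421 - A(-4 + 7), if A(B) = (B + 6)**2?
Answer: 340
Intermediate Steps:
A(B) = (6 + B)**2
421 - A(-4 + 7) = 421 - (6 + (-4 + 7))**2 = 421 - (6 + 3)**2 = 421 - 1*9**2 = 421 - 1*81 = 421 - 81 = 340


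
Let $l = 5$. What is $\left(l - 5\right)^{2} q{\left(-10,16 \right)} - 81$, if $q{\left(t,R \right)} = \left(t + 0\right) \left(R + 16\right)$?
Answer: $-81$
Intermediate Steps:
$q{\left(t,R \right)} = t \left(16 + R\right)$
$\left(l - 5\right)^{2} q{\left(-10,16 \right)} - 81 = \left(5 - 5\right)^{2} \left(- 10 \left(16 + 16\right)\right) - 81 = 0^{2} \left(\left(-10\right) 32\right) - 81 = 0 \left(-320\right) - 81 = 0 - 81 = -81$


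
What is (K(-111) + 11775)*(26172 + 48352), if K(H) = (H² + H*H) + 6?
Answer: 2714387652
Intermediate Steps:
K(H) = 6 + 2*H² (K(H) = (H² + H²) + 6 = 2*H² + 6 = 6 + 2*H²)
(K(-111) + 11775)*(26172 + 48352) = ((6 + 2*(-111)²) + 11775)*(26172 + 48352) = ((6 + 2*12321) + 11775)*74524 = ((6 + 24642) + 11775)*74524 = (24648 + 11775)*74524 = 36423*74524 = 2714387652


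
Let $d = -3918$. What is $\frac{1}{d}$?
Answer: $- \frac{1}{3918} \approx -0.00025523$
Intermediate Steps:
$\frac{1}{d} = \frac{1}{-3918} = - \frac{1}{3918}$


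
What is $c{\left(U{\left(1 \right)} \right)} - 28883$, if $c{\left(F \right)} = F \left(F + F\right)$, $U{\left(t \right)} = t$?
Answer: $-28881$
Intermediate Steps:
$c{\left(F \right)} = 2 F^{2}$ ($c{\left(F \right)} = F 2 F = 2 F^{2}$)
$c{\left(U{\left(1 \right)} \right)} - 28883 = 2 \cdot 1^{2} - 28883 = 2 \cdot 1 - 28883 = 2 - 28883 = -28881$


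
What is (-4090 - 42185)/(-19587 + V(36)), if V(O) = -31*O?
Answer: 15425/6901 ≈ 2.2352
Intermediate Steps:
(-4090 - 42185)/(-19587 + V(36)) = (-4090 - 42185)/(-19587 - 31*36) = -46275/(-19587 - 1116) = -46275/(-20703) = -46275*(-1/20703) = 15425/6901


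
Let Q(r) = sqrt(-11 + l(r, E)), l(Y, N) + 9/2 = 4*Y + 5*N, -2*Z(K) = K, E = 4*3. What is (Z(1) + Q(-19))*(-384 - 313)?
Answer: 697/2 - 2091*I*sqrt(14)/2 ≈ 348.5 - 3911.9*I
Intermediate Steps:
E = 12
Z(K) = -K/2
l(Y, N) = -9/2 + 4*Y + 5*N (l(Y, N) = -9/2 + (4*Y + 5*N) = -9/2 + 4*Y + 5*N)
Q(r) = sqrt(89/2 + 4*r) (Q(r) = sqrt(-11 + (-9/2 + 4*r + 5*12)) = sqrt(-11 + (-9/2 + 4*r + 60)) = sqrt(-11 + (111/2 + 4*r)) = sqrt(89/2 + 4*r))
(Z(1) + Q(-19))*(-384 - 313) = (-1/2*1 + sqrt(178 + 16*(-19))/2)*(-384 - 313) = (-1/2 + sqrt(178 - 304)/2)*(-697) = (-1/2 + sqrt(-126)/2)*(-697) = (-1/2 + (3*I*sqrt(14))/2)*(-697) = (-1/2 + 3*I*sqrt(14)/2)*(-697) = 697/2 - 2091*I*sqrt(14)/2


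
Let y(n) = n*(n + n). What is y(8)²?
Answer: 16384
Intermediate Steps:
y(n) = 2*n² (y(n) = n*(2*n) = 2*n²)
y(8)² = (2*8²)² = (2*64)² = 128² = 16384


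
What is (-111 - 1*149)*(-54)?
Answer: 14040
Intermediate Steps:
(-111 - 1*149)*(-54) = (-111 - 149)*(-54) = -260*(-54) = 14040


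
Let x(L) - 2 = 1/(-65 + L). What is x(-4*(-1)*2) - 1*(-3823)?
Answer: 218024/57 ≈ 3825.0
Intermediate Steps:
x(L) = 2 + 1/(-65 + L)
x(-4*(-1)*2) - 1*(-3823) = (-129 + 2*(-4*(-1)*2))/(-65 - 4*(-1)*2) - 1*(-3823) = (-129 + 2*(4*2))/(-65 + 4*2) + 3823 = (-129 + 2*8)/(-65 + 8) + 3823 = (-129 + 16)/(-57) + 3823 = -1/57*(-113) + 3823 = 113/57 + 3823 = 218024/57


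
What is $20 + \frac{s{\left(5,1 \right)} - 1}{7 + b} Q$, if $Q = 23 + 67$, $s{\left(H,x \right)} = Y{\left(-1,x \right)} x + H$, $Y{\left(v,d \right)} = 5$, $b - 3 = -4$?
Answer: $155$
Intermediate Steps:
$b = -1$ ($b = 3 - 4 = -1$)
$s{\left(H,x \right)} = H + 5 x$ ($s{\left(H,x \right)} = 5 x + H = H + 5 x$)
$Q = 90$
$20 + \frac{s{\left(5,1 \right)} - 1}{7 + b} Q = 20 + \frac{\left(5 + 5 \cdot 1\right) - 1}{7 - 1} \cdot 90 = 20 + \frac{\left(5 + 5\right) - 1}{6} \cdot 90 = 20 + \frac{10 - 1}{6} \cdot 90 = 20 + \frac{1}{6} \cdot 9 \cdot 90 = 20 + \frac{3}{2} \cdot 90 = 20 + 135 = 155$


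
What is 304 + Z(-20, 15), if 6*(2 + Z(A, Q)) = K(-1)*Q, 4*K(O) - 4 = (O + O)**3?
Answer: 599/2 ≈ 299.50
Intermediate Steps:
K(O) = 1 + 2*O**3 (K(O) = 1 + (O + O)**3/4 = 1 + (2*O)**3/4 = 1 + (8*O**3)/4 = 1 + 2*O**3)
Z(A, Q) = -2 - Q/6 (Z(A, Q) = -2 + ((1 + 2*(-1)**3)*Q)/6 = -2 + ((1 + 2*(-1))*Q)/6 = -2 + ((1 - 2)*Q)/6 = -2 + (-Q)/6 = -2 - Q/6)
304 + Z(-20, 15) = 304 + (-2 - 1/6*15) = 304 + (-2 - 5/2) = 304 - 9/2 = 599/2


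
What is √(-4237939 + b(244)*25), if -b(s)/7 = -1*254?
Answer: I*√4193489 ≈ 2047.8*I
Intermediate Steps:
b(s) = 1778 (b(s) = -(-7)*254 = -7*(-254) = 1778)
√(-4237939 + b(244)*25) = √(-4237939 + 1778*25) = √(-4237939 + 44450) = √(-4193489) = I*√4193489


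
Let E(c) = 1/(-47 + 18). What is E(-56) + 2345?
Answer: 68004/29 ≈ 2345.0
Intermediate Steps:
E(c) = -1/29 (E(c) = 1/(-29) = -1/29)
E(-56) + 2345 = -1/29 + 2345 = 68004/29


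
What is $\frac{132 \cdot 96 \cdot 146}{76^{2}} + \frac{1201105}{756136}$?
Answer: $\frac{87867116857}{272965096} \approx 321.9$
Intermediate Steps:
$\frac{132 \cdot 96 \cdot 146}{76^{2}} + \frac{1201105}{756136} = \frac{12672 \cdot 146}{5776} + 1201105 \cdot \frac{1}{756136} = 1850112 \cdot \frac{1}{5776} + \frac{1201105}{756136} = \frac{115632}{361} + \frac{1201105}{756136} = \frac{87867116857}{272965096}$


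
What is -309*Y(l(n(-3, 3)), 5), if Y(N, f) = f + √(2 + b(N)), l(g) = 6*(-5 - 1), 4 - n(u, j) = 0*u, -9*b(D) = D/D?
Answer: -1545 - 103*√17 ≈ -1969.7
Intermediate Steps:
b(D) = -⅑ (b(D) = -D/(9*D) = -⅑*1 = -⅑)
n(u, j) = 4 (n(u, j) = 4 - 0*u = 4 - 1*0 = 4 + 0 = 4)
l(g) = -36 (l(g) = 6*(-6) = -36)
Y(N, f) = f + √17/3 (Y(N, f) = f + √(2 - ⅑) = f + √(17/9) = f + √17/3)
-309*Y(l(n(-3, 3)), 5) = -309*(5 + √17/3) = -1545 - 103*√17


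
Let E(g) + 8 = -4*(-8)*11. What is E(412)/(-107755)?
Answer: -344/107755 ≈ -0.0031924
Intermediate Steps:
E(g) = 344 (E(g) = -8 - 4*(-8)*11 = -8 + 32*11 = -8 + 352 = 344)
E(412)/(-107755) = 344/(-107755) = 344*(-1/107755) = -344/107755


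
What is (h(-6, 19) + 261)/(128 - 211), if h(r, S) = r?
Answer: -255/83 ≈ -3.0723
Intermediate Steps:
(h(-6, 19) + 261)/(128 - 211) = (-6 + 261)/(128 - 211) = 255/(-83) = 255*(-1/83) = -255/83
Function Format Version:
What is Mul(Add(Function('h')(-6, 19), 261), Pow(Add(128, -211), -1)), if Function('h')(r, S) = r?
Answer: Rational(-255, 83) ≈ -3.0723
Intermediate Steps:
Mul(Add(Function('h')(-6, 19), 261), Pow(Add(128, -211), -1)) = Mul(Add(-6, 261), Pow(Add(128, -211), -1)) = Mul(255, Pow(-83, -1)) = Mul(255, Rational(-1, 83)) = Rational(-255, 83)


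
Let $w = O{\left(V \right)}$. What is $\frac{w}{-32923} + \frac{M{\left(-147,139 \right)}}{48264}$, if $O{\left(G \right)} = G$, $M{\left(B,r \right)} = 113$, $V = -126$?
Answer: $\frac{9801563}{1588995672} \approx 0.0061684$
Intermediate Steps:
$w = -126$
$\frac{w}{-32923} + \frac{M{\left(-147,139 \right)}}{48264} = - \frac{126}{-32923} + \frac{113}{48264} = \left(-126\right) \left(- \frac{1}{32923}\right) + 113 \cdot \frac{1}{48264} = \frac{126}{32923} + \frac{113}{48264} = \frac{9801563}{1588995672}$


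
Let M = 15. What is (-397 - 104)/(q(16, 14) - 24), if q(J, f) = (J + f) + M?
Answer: -167/7 ≈ -23.857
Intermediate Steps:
q(J, f) = 15 + J + f (q(J, f) = (J + f) + 15 = 15 + J + f)
(-397 - 104)/(q(16, 14) - 24) = (-397 - 104)/((15 + 16 + 14) - 24) = -501/(45 - 24) = -501/21 = -501*1/21 = -167/7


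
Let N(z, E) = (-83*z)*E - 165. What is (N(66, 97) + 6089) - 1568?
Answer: -527010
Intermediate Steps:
N(z, E) = -165 - 83*E*z (N(z, E) = -83*E*z - 165 = -165 - 83*E*z)
(N(66, 97) + 6089) - 1568 = ((-165 - 83*97*66) + 6089) - 1568 = ((-165 - 531366) + 6089) - 1568 = (-531531 + 6089) - 1568 = -525442 - 1568 = -527010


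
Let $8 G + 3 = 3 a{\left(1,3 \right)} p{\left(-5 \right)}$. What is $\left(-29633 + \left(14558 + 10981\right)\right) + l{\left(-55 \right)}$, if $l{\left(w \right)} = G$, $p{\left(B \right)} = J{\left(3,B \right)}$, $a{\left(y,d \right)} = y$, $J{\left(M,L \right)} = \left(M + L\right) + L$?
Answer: $-4097$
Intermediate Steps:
$J{\left(M,L \right)} = M + 2 L$ ($J{\left(M,L \right)} = \left(L + M\right) + L = M + 2 L$)
$p{\left(B \right)} = 3 + 2 B$
$G = -3$ ($G = - \frac{3}{8} + \frac{3 \cdot 1 \left(3 + 2 \left(-5\right)\right)}{8} = - \frac{3}{8} + \frac{3 \left(3 - 10\right)}{8} = - \frac{3}{8} + \frac{3 \left(-7\right)}{8} = - \frac{3}{8} + \frac{1}{8} \left(-21\right) = - \frac{3}{8} - \frac{21}{8} = -3$)
$l{\left(w \right)} = -3$
$\left(-29633 + \left(14558 + 10981\right)\right) + l{\left(-55 \right)} = \left(-29633 + \left(14558 + 10981\right)\right) - 3 = \left(-29633 + 25539\right) - 3 = -4094 - 3 = -4097$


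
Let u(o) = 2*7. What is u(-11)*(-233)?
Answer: -3262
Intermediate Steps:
u(o) = 14
u(-11)*(-233) = 14*(-233) = -3262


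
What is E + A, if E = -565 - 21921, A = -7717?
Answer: -30203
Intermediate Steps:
E = -22486
E + A = -22486 - 7717 = -30203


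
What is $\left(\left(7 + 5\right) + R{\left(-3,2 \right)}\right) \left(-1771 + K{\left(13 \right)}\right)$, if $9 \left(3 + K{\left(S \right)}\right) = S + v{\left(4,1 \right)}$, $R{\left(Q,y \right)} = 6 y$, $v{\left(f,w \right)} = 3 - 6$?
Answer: $- \frac{127648}{3} \approx -42549.0$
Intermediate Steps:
$v{\left(f,w \right)} = -3$ ($v{\left(f,w \right)} = 3 - 6 = -3$)
$K{\left(S \right)} = - \frac{10}{3} + \frac{S}{9}$ ($K{\left(S \right)} = -3 + \frac{S - 3}{9} = -3 + \frac{-3 + S}{9} = -3 + \left(- \frac{1}{3} + \frac{S}{9}\right) = - \frac{10}{3} + \frac{S}{9}$)
$\left(\left(7 + 5\right) + R{\left(-3,2 \right)}\right) \left(-1771 + K{\left(13 \right)}\right) = \left(\left(7 + 5\right) + 6 \cdot 2\right) \left(-1771 + \left(- \frac{10}{3} + \frac{1}{9} \cdot 13\right)\right) = \left(12 + 12\right) \left(-1771 + \left(- \frac{10}{3} + \frac{13}{9}\right)\right) = 24 \left(-1771 - \frac{17}{9}\right) = 24 \left(- \frac{15956}{9}\right) = - \frac{127648}{3}$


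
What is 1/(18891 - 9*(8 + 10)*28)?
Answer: 1/14355 ≈ 6.9662e-5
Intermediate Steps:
1/(18891 - 9*(8 + 10)*28) = 1/(18891 - 9*18*28) = 1/(18891 - 162*28) = 1/(18891 - 1*4536) = 1/(18891 - 4536) = 1/14355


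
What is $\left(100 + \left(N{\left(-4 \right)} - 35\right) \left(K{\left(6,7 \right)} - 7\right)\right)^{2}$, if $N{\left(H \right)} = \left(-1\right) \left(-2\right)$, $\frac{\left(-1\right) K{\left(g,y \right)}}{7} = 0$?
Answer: $109561$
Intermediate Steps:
$K{\left(g,y \right)} = 0$ ($K{\left(g,y \right)} = \left(-7\right) 0 = 0$)
$N{\left(H \right)} = 2$
$\left(100 + \left(N{\left(-4 \right)} - 35\right) \left(K{\left(6,7 \right)} - 7\right)\right)^{2} = \left(100 + \left(2 - 35\right) \left(0 - 7\right)\right)^{2} = \left(100 - -231\right)^{2} = \left(100 + 231\right)^{2} = 331^{2} = 109561$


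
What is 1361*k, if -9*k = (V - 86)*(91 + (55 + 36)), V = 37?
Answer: 12137398/9 ≈ 1.3486e+6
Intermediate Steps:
k = 8918/9 (k = -(37 - 86)*(91 + (55 + 36))/9 = -(-49)*(91 + 91)/9 = -(-49)*182/9 = -⅑*(-8918) = 8918/9 ≈ 990.89)
1361*k = 1361*(8918/9) = 12137398/9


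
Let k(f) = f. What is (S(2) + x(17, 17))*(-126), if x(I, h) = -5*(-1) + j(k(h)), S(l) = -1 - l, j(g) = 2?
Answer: -504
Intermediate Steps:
x(I, h) = 7 (x(I, h) = -5*(-1) + 2 = 5 + 2 = 7)
(S(2) + x(17, 17))*(-126) = ((-1 - 1*2) + 7)*(-126) = ((-1 - 2) + 7)*(-126) = (-3 + 7)*(-126) = 4*(-126) = -504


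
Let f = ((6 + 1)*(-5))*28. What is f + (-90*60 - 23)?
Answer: -6403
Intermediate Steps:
f = -980 (f = (7*(-5))*28 = -35*28 = -980)
f + (-90*60 - 23) = -980 + (-90*60 - 23) = -980 + (-5400 - 23) = -980 - 5423 = -6403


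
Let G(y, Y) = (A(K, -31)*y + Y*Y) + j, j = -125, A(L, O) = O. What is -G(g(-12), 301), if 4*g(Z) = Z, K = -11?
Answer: -90569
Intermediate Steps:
g(Z) = Z/4
G(y, Y) = -125 + Y² - 31*y (G(y, Y) = (-31*y + Y*Y) - 125 = (-31*y + Y²) - 125 = (Y² - 31*y) - 125 = -125 + Y² - 31*y)
-G(g(-12), 301) = -(-125 + 301² - 31*(-12)/4) = -(-125 + 90601 - 31*(-3)) = -(-125 + 90601 + 93) = -1*90569 = -90569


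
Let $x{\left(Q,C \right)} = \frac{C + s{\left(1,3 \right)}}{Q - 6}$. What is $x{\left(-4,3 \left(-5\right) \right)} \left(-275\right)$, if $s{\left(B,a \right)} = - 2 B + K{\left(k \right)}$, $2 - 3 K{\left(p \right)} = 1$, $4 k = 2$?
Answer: $- \frac{1375}{3} \approx -458.33$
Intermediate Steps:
$k = \frac{1}{2}$ ($k = \frac{1}{4} \cdot 2 = \frac{1}{2} \approx 0.5$)
$K{\left(p \right)} = \frac{1}{3}$ ($K{\left(p \right)} = \frac{2}{3} - \frac{1}{3} = \frac{1}{3}$)
$s{\left(B,a \right)} = \frac{1}{3} - 2 B$ ($s{\left(B,a \right)} = - 2 B + \frac{1}{3} = \frac{1}{3} - 2 B$)
$x{\left(Q,C \right)} = \frac{- \frac{5}{3} + C}{-6 + Q}$ ($x{\left(Q,C \right)} = \frac{C + \left(\frac{1}{3} - 2\right)}{Q - 6} = \frac{C + \left(\frac{1}{3} - 2\right)}{-6 + Q} = \frac{C - \frac{5}{3}}{-6 + Q} = \frac{- \frac{5}{3} + C}{-6 + Q}$)
$x{\left(-4,3 \left(-5\right) \right)} \left(-275\right) = \frac{- \frac{5}{3} + 3 \left(-5\right)}{-6 - 4} \left(-275\right) = \frac{- \frac{5}{3} - 15}{-10} \left(-275\right) = \left(- \frac{1}{10}\right) \left(- \frac{50}{3}\right) \left(-275\right) = \frac{5}{3} \left(-275\right) = - \frac{1375}{3}$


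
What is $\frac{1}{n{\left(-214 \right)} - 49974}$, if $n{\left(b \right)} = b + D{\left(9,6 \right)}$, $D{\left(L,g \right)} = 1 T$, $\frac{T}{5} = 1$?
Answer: $- \frac{1}{50183} \approx -1.9927 \cdot 10^{-5}$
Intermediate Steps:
$T = 5$ ($T = 5 \cdot 1 = 5$)
$D{\left(L,g \right)} = 5$ ($D{\left(L,g \right)} = 1 \cdot 5 = 5$)
$n{\left(b \right)} = 5 + b$ ($n{\left(b \right)} = b + 5 = 5 + b$)
$\frac{1}{n{\left(-214 \right)} - 49974} = \frac{1}{\left(5 - 214\right) - 49974} = \frac{1}{-209 - 49974} = \frac{1}{-50183} = - \frac{1}{50183}$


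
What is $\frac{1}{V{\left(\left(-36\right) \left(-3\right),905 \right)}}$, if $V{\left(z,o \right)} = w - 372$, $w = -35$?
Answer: $- \frac{1}{407} \approx -0.002457$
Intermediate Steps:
$V{\left(z,o \right)} = -407$ ($V{\left(z,o \right)} = -35 - 372 = -407$)
$\frac{1}{V{\left(\left(-36\right) \left(-3\right),905 \right)}} = \frac{1}{-407} = - \frac{1}{407}$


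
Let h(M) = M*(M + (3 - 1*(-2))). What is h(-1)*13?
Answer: -52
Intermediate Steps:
h(M) = M*(5 + M) (h(M) = M*(M + (3 + 2)) = M*(M + 5) = M*(5 + M))
h(-1)*13 = -(5 - 1)*13 = -1*4*13 = -4*13 = -52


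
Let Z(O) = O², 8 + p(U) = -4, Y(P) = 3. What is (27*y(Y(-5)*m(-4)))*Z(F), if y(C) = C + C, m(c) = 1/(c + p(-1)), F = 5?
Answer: -2025/8 ≈ -253.13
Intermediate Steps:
p(U) = -12 (p(U) = -8 - 4 = -12)
m(c) = 1/(-12 + c) (m(c) = 1/(c - 12) = 1/(-12 + c))
y(C) = 2*C
(27*y(Y(-5)*m(-4)))*Z(F) = (27*(2*(3/(-12 - 4))))*5² = (27*(2*(3/(-16))))*25 = (27*(2*(3*(-1/16))))*25 = (27*(2*(-3/16)))*25 = (27*(-3/8))*25 = -81/8*25 = -2025/8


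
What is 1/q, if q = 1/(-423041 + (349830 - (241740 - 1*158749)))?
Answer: -156202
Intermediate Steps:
q = -1/156202 (q = 1/(-423041 + (349830 - (241740 - 158749))) = 1/(-423041 + (349830 - 1*82991)) = 1/(-423041 + (349830 - 82991)) = 1/(-423041 + 266839) = 1/(-156202) = -1/156202 ≈ -6.4020e-6)
1/q = 1/(-1/156202) = -156202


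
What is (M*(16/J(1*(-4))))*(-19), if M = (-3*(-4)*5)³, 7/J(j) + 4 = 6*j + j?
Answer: 2101248000/7 ≈ 3.0018e+8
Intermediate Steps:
J(j) = 7/(-4 + 7*j) (J(j) = 7/(-4 + (6*j + j)) = 7/(-4 + 7*j))
M = 216000 (M = (12*5)³ = 60³ = 216000)
(M*(16/J(1*(-4))))*(-19) = (216000*(16/((7/(-4 + 7*(1*(-4)))))))*(-19) = (216000*(16/((7/(-4 + 7*(-4))))))*(-19) = (216000*(16/((7/(-4 - 28)))))*(-19) = (216000*(16/((7/(-32)))))*(-19) = (216000*(16/((7*(-1/32)))))*(-19) = (216000*(16/(-7/32)))*(-19) = (216000*(16*(-32/7)))*(-19) = (216000*(-512/7))*(-19) = -110592000/7*(-19) = 2101248000/7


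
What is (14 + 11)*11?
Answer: 275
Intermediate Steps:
(14 + 11)*11 = 25*11 = 275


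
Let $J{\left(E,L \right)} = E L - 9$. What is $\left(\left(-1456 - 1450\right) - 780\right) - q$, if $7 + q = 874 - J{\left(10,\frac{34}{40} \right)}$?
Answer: $- \frac{9107}{2} \approx -4553.5$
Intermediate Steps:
$J{\left(E,L \right)} = -9 + E L$
$q = \frac{1735}{2}$ ($q = -7 + \left(874 - \left(-9 + 10 \cdot \frac{34}{40}\right)\right) = -7 + \left(874 - \left(-9 + 10 \cdot 34 \cdot \frac{1}{40}\right)\right) = -7 + \left(874 - \left(-9 + 10 \cdot \frac{17}{20}\right)\right) = -7 + \left(874 - \left(-9 + \frac{17}{2}\right)\right) = -7 + \left(874 - - \frac{1}{2}\right) = -7 + \left(874 + \frac{1}{2}\right) = -7 + \frac{1749}{2} = \frac{1735}{2} \approx 867.5$)
$\left(\left(-1456 - 1450\right) - 780\right) - q = \left(\left(-1456 - 1450\right) - 780\right) - \frac{1735}{2} = \left(-2906 - 780\right) - \frac{1735}{2} = -3686 - \frac{1735}{2} = - \frac{9107}{2}$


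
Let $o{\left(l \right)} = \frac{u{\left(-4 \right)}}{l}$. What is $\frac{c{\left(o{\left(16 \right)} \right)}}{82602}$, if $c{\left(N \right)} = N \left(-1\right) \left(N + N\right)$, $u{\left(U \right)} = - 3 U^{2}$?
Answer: $- \frac{1}{4589} \approx -0.00021791$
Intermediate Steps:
$o{\left(l \right)} = - \frac{48}{l}$ ($o{\left(l \right)} = \frac{\left(-3\right) \left(-4\right)^{2}}{l} = \frac{\left(-3\right) 16}{l} = - \frac{48}{l}$)
$c{\left(N \right)} = - 2 N^{2}$ ($c{\left(N \right)} = - N 2 N = - 2 N^{2}$)
$\frac{c{\left(o{\left(16 \right)} \right)}}{82602} = \frac{\left(-2\right) \left(- \frac{48}{16}\right)^{2}}{82602} = - 2 \left(\left(-48\right) \frac{1}{16}\right)^{2} \cdot \frac{1}{82602} = - 2 \left(-3\right)^{2} \cdot \frac{1}{82602} = \left(-2\right) 9 \cdot \frac{1}{82602} = \left(-18\right) \frac{1}{82602} = - \frac{1}{4589}$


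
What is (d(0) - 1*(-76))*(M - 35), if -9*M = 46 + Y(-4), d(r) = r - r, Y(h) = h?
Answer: -9044/3 ≈ -3014.7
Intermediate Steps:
d(r) = 0
M = -14/3 (M = -(46 - 4)/9 = -1/9*42 = -14/3 ≈ -4.6667)
(d(0) - 1*(-76))*(M - 35) = (0 - 1*(-76))*(-14/3 - 35) = (0 + 76)*(-119/3) = 76*(-119/3) = -9044/3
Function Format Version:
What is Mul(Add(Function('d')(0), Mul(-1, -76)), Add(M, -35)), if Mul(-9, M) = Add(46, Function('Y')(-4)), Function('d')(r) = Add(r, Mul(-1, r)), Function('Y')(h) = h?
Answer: Rational(-9044, 3) ≈ -3014.7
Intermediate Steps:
Function('d')(r) = 0
M = Rational(-14, 3) (M = Mul(Rational(-1, 9), Add(46, -4)) = Mul(Rational(-1, 9), 42) = Rational(-14, 3) ≈ -4.6667)
Mul(Add(Function('d')(0), Mul(-1, -76)), Add(M, -35)) = Mul(Add(0, Mul(-1, -76)), Add(Rational(-14, 3), -35)) = Mul(Add(0, 76), Rational(-119, 3)) = Mul(76, Rational(-119, 3)) = Rational(-9044, 3)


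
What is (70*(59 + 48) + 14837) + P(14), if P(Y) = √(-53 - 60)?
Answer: 22327 + I*√113 ≈ 22327.0 + 10.63*I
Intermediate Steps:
P(Y) = I*√113 (P(Y) = √(-113) = I*√113)
(70*(59 + 48) + 14837) + P(14) = (70*(59 + 48) + 14837) + I*√113 = (70*107 + 14837) + I*√113 = (7490 + 14837) + I*√113 = 22327 + I*√113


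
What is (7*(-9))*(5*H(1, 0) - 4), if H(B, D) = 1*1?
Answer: -63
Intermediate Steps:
H(B, D) = 1
(7*(-9))*(5*H(1, 0) - 4) = (7*(-9))*(5*1 - 4) = -63*(5 - 4) = -63*1 = -63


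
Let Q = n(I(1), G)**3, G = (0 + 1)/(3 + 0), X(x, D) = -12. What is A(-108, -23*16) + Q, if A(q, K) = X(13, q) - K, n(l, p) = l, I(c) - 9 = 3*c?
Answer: 2084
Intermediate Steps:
I(c) = 9 + 3*c
G = 1/3 ≈ 0.33333
A(q, K) = -12 - K
Q = 1728 (Q = (9 + 3*1)**3 = (9 + 3)**3 = 12**3 = 1728)
A(-108, -23*16) + Q = (-12 - (-23)*16) + 1728 = (-12 - 1*(-368)) + 1728 = (-12 + 368) + 1728 = 356 + 1728 = 2084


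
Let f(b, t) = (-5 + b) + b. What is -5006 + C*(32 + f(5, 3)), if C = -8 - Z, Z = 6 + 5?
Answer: -5709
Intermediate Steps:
Z = 11
C = -19 (C = -8 - 1*11 = -8 - 11 = -19)
f(b, t) = -5 + 2*b
-5006 + C*(32 + f(5, 3)) = -5006 - 19*(32 + (-5 + 2*5)) = -5006 - 19*(32 + (-5 + 10)) = -5006 - 19*(32 + 5) = -5006 - 19*37 = -5006 - 703 = -5709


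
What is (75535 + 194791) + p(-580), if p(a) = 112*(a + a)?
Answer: 140406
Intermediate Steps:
p(a) = 224*a (p(a) = 112*(2*a) = 224*a)
(75535 + 194791) + p(-580) = (75535 + 194791) + 224*(-580) = 270326 - 129920 = 140406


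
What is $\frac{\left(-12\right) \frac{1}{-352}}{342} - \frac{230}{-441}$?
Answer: $\frac{769267}{1474704} \approx 0.52164$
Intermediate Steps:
$\frac{\left(-12\right) \frac{1}{-352}}{342} - \frac{230}{-441} = \left(-12\right) \left(- \frac{1}{352}\right) \frac{1}{342} - - \frac{230}{441} = \frac{3}{88} \cdot \frac{1}{342} + \frac{230}{441} = \frac{1}{10032} + \frac{230}{441} = \frac{769267}{1474704}$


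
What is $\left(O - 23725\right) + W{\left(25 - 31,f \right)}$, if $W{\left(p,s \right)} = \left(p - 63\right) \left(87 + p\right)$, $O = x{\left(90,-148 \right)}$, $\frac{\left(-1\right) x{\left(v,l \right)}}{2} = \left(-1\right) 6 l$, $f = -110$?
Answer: $-31090$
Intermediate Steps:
$x{\left(v,l \right)} = 12 l$ ($x{\left(v,l \right)} = - 2 \left(-1\right) 6 l = - 2 \left(- 6 l\right) = 12 l$)
$O = -1776$ ($O = 12 \left(-148\right) = -1776$)
$W{\left(p,s \right)} = \left(-63 + p\right) \left(87 + p\right)$
$\left(O - 23725\right) + W{\left(25 - 31,f \right)} = \left(-1776 - 23725\right) + \left(-5481 + \left(25 - 31\right)^{2} + 24 \left(25 - 31\right)\right) = -25501 + \left(-5481 + \left(25 - 31\right)^{2} + 24 \left(25 - 31\right)\right) = -25501 + \left(-5481 + \left(-6\right)^{2} + 24 \left(-6\right)\right) = -25501 - 5589 = -31090$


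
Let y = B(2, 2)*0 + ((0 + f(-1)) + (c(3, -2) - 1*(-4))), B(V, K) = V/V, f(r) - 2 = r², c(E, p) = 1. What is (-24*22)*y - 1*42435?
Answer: -46659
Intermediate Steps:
f(r) = 2 + r²
B(V, K) = 1
y = 8 (y = 1*0 + ((0 + (2 + (-1)²)) + (1 - 1*(-4))) = 0 + ((0 + (2 + 1)) + (1 + 4)) = 0 + ((0 + 3) + 5) = 0 + (3 + 5) = 0 + 8 = 8)
(-24*22)*y - 1*42435 = -24*22*8 - 1*42435 = -528*8 - 42435 = -4224 - 42435 = -46659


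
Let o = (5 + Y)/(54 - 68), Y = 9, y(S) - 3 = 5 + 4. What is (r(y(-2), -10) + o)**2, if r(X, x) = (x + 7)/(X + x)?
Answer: 25/4 ≈ 6.2500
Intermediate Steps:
y(S) = 12 (y(S) = 3 + (5 + 4) = 3 + 9 = 12)
o = -1 (o = (5 + 9)/(54 - 68) = 14/(-14) = 14*(-1/14) = -1)
r(X, x) = (7 + x)/(X + x)
(r(y(-2), -10) + o)**2 = ((7 - 10)/(12 - 10) - 1)**2 = (-3/2 - 1)**2 = (-5/2)**2 = 25/4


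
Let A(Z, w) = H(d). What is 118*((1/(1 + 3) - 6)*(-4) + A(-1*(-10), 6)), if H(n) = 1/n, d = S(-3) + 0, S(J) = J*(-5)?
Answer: 40828/15 ≈ 2721.9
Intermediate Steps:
S(J) = -5*J
d = 15 (d = -5*(-3) + 0 = 15 + 0 = 15)
H(n) = 1/n
A(Z, w) = 1/15
118*((1/(1 + 3) - 6)*(-4) + A(-1*(-10), 6)) = 118*((1/(1 + 3) - 6)*(-4) + 1/15) = 118*((1/4 - 6)*(-4) + 1/15) = 118*(-23/4*(-4) + 1/15) = 118*(23 + 1/15) = 118*(346/15) = 40828/15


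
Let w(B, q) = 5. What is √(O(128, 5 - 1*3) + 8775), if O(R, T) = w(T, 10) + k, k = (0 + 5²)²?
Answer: 3*√1045 ≈ 96.979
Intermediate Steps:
k = 625 (k = (0 + 25)² = 25² = 625)
O(R, T) = 630 (O(R, T) = 5 + 625 = 630)
√(O(128, 5 - 1*3) + 8775) = √(630 + 8775) = √9405 = 3*√1045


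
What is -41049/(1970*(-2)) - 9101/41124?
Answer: 103265071/10126785 ≈ 10.197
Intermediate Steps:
-41049/(1970*(-2)) - 9101/41124 = -41049/(-3940) - 9101*1/41124 = -41049*(-1/3940) - 9101/41124 = 41049/3940 - 9101/41124 = 103265071/10126785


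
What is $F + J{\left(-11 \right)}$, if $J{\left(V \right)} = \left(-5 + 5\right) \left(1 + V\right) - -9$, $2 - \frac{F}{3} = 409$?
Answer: $-1212$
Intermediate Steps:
$F = -1221$ ($F = 6 - 1227 = -1221$)
$J{\left(V \right)} = 9$ ($J{\left(V \right)} = 0 \left(1 + V\right) + 9 = 0 + 9 = 9$)
$F + J{\left(-11 \right)} = -1221 + 9 = -1212$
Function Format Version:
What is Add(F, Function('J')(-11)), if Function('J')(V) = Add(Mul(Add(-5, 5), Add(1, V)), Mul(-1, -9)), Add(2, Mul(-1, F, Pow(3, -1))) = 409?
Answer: -1212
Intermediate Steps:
F = -1221 (F = Add(6, Mul(-3, 409)) = Add(6, -1227) = -1221)
Function('J')(V) = 9 (Function('J')(V) = Add(Mul(0, Add(1, V)), 9) = Add(0, 9) = 9)
Add(F, Function('J')(-11)) = Add(-1221, 9) = -1212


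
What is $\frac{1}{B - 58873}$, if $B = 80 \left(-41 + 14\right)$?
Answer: $- \frac{1}{61033} \approx -1.6385 \cdot 10^{-5}$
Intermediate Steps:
$B = -2160$ ($B = 80 \left(-27\right) = -2160$)
$\frac{1}{B - 58873} = \frac{1}{-2160 - 58873} = \frac{1}{-61033} = - \frac{1}{61033}$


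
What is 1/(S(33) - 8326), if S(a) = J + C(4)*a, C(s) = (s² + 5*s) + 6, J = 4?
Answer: -1/6936 ≈ -0.00014418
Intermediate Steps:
C(s) = 6 + s² + 5*s
S(a) = 4 + 42*a (S(a) = 4 + (6 + 4² + 5*4)*a = 4 + (6 + 16 + 20)*a = 4 + 42*a)
1/(S(33) - 8326) = 1/((4 + 42*33) - 8326) = 1/((4 + 1386) - 8326) = 1/(1390 - 8326) = 1/(-6936) = -1/6936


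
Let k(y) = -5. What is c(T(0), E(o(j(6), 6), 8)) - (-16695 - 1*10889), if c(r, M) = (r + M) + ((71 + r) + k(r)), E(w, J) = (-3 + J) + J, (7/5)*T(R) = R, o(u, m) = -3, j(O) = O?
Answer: 27663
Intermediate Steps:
T(R) = 5*R/7
E(w, J) = -3 + 2*J
c(r, M) = 66 + M + 2*r (c(r, M) = (r + M) + ((71 + r) - 5) = (M + r) + (66 + r) = 66 + M + 2*r)
c(T(0), E(o(j(6), 6), 8)) - (-16695 - 1*10889) = (66 + (-3 + 2*8) + 2*((5/7)*0)) - (-16695 - 1*10889) = (66 + (-3 + 16) + 2*0) - (-16695 - 10889) = (66 + 13 + 0) - 1*(-27584) = 79 + 27584 = 27663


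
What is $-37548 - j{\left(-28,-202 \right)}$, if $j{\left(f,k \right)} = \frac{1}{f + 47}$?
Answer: $- \frac{713413}{19} \approx -37548.0$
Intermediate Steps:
$j{\left(f,k \right)} = \frac{1}{47 + f}$
$-37548 - j{\left(-28,-202 \right)} = -37548 - \frac{1}{47 - 28} = -37548 - \frac{1}{19} = - \frac{713413}{19}$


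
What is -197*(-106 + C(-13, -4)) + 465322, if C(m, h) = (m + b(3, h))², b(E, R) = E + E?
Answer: 476551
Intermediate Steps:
b(E, R) = 2*E
C(m, h) = (6 + m)² (C(m, h) = (m + 2*3)² = (m + 6)² = (6 + m)²)
-197*(-106 + C(-13, -4)) + 465322 = -197*(-106 + (6 - 13)²) + 465322 = -197*(-106 + (-7)²) + 465322 = -197*(-106 + 49) + 465322 = -197*(-57) + 465322 = 11229 + 465322 = 476551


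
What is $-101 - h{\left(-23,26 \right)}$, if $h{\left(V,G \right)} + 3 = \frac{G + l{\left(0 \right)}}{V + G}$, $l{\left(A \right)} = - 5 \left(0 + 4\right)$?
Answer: $-100$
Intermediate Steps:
$l{\left(A \right)} = -20$ ($l{\left(A \right)} = \left(-5\right) 4 = -20$)
$h{\left(V,G \right)} = -3 + \frac{-20 + G}{G + V}$ ($h{\left(V,G \right)} = -3 + \frac{G - 20}{V + G} = -3 + \frac{-20 + G}{G + V}$)
$-101 - h{\left(-23,26 \right)} = -101 - \frac{-20 - -69 - 52}{26 - 23} = -101 - \frac{-20 + 69 - 52}{3} = -101 - \frac{1}{3} \left(-3\right) = -101 - -1 = -101 + 1 = -100$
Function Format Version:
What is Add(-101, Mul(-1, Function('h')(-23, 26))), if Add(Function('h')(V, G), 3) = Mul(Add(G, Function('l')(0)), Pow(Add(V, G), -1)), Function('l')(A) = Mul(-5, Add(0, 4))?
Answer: -100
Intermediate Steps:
Function('l')(A) = -20 (Function('l')(A) = Mul(-5, 4) = -20)
Function('h')(V, G) = Add(-3, Mul(Pow(Add(G, V), -1), Add(-20, G))) (Function('h')(V, G) = Add(-3, Mul(Add(G, -20), Pow(Add(V, G), -1))) = Add(-3, Mul(Add(-20, G), Pow(Add(G, V), -1))) = Add(-3, Mul(Pow(Add(G, V), -1), Add(-20, G))))
Add(-101, Mul(-1, Function('h')(-23, 26))) = Add(-101, Mul(-1, Mul(Pow(Add(26, -23), -1), Add(-20, Mul(-3, -23), Mul(-2, 26))))) = Add(-101, Mul(-1, Mul(Pow(3, -1), Add(-20, 69, -52)))) = Add(-101, Mul(-1, Mul(Rational(1, 3), -3))) = Add(-101, Mul(-1, -1)) = Add(-101, 1) = -100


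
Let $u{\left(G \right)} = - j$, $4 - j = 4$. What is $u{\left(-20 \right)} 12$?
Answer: $0$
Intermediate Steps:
$j = 0$ ($j = 4 - 4 = 0$)
$u{\left(G \right)} = 0$ ($u{\left(G \right)} = \left(-1\right) 0 = 0$)
$u{\left(-20 \right)} 12 = 0 \cdot 12 = 0$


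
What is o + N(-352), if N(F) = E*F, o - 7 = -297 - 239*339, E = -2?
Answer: -80607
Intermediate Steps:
o = -81311 (o = 7 + (-297 - 239*339) = 7 + (-297 - 81021) = 7 - 81318 = -81311)
N(F) = -2*F
o + N(-352) = -81311 - 2*(-352) = -81311 + 704 = -80607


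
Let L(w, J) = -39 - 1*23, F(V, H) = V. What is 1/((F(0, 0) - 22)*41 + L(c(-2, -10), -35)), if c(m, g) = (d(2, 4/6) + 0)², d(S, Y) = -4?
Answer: -1/964 ≈ -0.0010373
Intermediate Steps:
c(m, g) = 16 (c(m, g) = (-4 + 0)² = (-4)² = 16)
L(w, J) = -62 (L(w, J) = -39 - 23 = -62)
1/((F(0, 0) - 22)*41 + L(c(-2, -10), -35)) = 1/((0 - 22)*41 - 62) = 1/(-22*41 - 62) = 1/(-902 - 62) = 1/(-964) = -1/964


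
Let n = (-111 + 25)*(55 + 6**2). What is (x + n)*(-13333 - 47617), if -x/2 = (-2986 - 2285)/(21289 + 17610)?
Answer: 2650567757200/5557 ≈ 4.7698e+8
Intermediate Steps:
n = -7826 (n = -86*(55 + 36) = -86*91 = -7826)
x = 1506/5557 (x = -2*(-2986 - 2285)/(21289 + 17610) = -(-10542)/38899 = -2*(-753/5557) = 1506/5557 ≈ 0.27101)
(x + n)*(-13333 - 47617) = (1506/5557 - 7826)*(-13333 - 47617) = -43487576/5557*(-60950) = 2650567757200/5557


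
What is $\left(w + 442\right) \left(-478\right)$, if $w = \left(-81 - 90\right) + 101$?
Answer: $-177816$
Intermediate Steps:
$w = -70$ ($w = -171 + 101 = -70$)
$\left(w + 442\right) \left(-478\right) = \left(-70 + 442\right) \left(-478\right) = 372 \left(-478\right) = -177816$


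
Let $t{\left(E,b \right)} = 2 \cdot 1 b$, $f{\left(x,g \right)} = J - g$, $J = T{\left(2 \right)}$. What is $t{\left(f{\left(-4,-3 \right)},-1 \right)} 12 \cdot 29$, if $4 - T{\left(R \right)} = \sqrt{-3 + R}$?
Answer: $-696$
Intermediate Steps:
$T{\left(R \right)} = 4 - \sqrt{-3 + R}$
$J = 4 - i$ ($J = 4 - \sqrt{-3 + 2} = 4 - \sqrt{-1} = 4 - i \approx 4.0 - 1.0 i$)
$f{\left(x,g \right)} = 4 - i - g$ ($f{\left(x,g \right)} = \left(4 - i\right) - g = 4 - i - g$)
$t{\left(E,b \right)} = 2 b$
$t{\left(f{\left(-4,-3 \right)},-1 \right)} 12 \cdot 29 = 2 \left(-1\right) 12 \cdot 29 = \left(-2\right) 12 \cdot 29 = \left(-24\right) 29 = -696$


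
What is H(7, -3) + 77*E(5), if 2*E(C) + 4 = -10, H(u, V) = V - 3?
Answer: -545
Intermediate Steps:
H(u, V) = -3 + V
E(C) = -7 (E(C) = -2 + (½)*(-10) = -2 - 5 = -7)
H(7, -3) + 77*E(5) = (-3 - 3) + 77*(-7) = -6 - 539 = -545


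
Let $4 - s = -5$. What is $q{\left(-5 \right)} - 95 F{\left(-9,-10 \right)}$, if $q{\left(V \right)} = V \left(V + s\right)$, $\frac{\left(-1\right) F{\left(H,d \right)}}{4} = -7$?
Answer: $-2680$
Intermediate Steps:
$s = 9$ ($s = 4 - -5 = 4 + 5 = 9$)
$F{\left(H,d \right)} = 28$ ($F{\left(H,d \right)} = \left(-4\right) \left(-7\right) = 28$)
$q{\left(V \right)} = V \left(9 + V\right)$ ($q{\left(V \right)} = V \left(V + 9\right) = V \left(9 + V\right)$)
$q{\left(-5 \right)} - 95 F{\left(-9,-10 \right)} = - 5 \left(9 - 5\right) - 2660 = \left(-5\right) 4 - 2660 = -20 - 2660 = -2680$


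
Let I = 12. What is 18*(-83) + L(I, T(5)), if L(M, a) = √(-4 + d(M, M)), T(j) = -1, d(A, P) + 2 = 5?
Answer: -1494 + I ≈ -1494.0 + 1.0*I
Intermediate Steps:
d(A, P) = 3 (d(A, P) = -2 + 5 = 3)
L(M, a) = I (L(M, a) = √(-4 + 3) = √(-1) = I)
18*(-83) + L(I, T(5)) = 18*(-83) + I = -1494 + I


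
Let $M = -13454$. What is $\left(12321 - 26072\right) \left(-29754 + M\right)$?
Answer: $594153208$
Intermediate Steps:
$\left(12321 - 26072\right) \left(-29754 + M\right) = \left(12321 - 26072\right) \left(-29754 - 13454\right) = \left(-13751\right) \left(-43208\right) = 594153208$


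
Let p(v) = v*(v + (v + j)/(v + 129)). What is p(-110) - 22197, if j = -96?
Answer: -169183/19 ≈ -8904.4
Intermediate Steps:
p(v) = v*(v + (-96 + v)/(129 + v)) (p(v) = v*(v + (v - 96)/(v + 129)) = v*(v + (-96 + v)/(129 + v)))
p(-110) - 22197 = -110*(-96 + (-110)² + 130*(-110))/(129 - 110) - 22197 = -110*(-96 + 12100 - 14300)/19 - 22197 = -110*1/19*(-2296) - 22197 = 252560/19 - 22197 = -169183/19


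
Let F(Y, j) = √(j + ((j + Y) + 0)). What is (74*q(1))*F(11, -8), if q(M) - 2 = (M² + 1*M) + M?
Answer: 370*I*√5 ≈ 827.34*I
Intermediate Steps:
q(M) = 2 + M² + 2*M (q(M) = 2 + ((M² + 1*M) + M) = 2 + ((M² + M) + M) = 2 + ((M + M²) + M) = 2 + (M² + 2*M) = 2 + M² + 2*M)
F(Y, j) = √(Y + 2*j) (F(Y, j) = √(j + ((Y + j) + 0)) = √(j + (Y + j)) = √(Y + 2*j))
(74*q(1))*F(11, -8) = (74*(2 + 1² + 2*1))*√(11 + 2*(-8)) = (74*(2 + 1 + 2))*√(11 - 16) = (74*5)*√(-5) = 370*(I*√5) = 370*I*√5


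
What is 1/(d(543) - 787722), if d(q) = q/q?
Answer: -1/787721 ≈ -1.2695e-6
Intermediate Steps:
d(q) = 1
1/(d(543) - 787722) = 1/(1 - 787722) = 1/(-787721) = -1/787721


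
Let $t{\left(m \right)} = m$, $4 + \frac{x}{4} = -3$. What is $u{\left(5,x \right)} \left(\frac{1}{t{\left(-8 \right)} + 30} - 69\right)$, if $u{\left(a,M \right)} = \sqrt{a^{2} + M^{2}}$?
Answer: $- \frac{1517 \sqrt{809}}{22} \approx -1961.3$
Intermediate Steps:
$x = -28$ ($x = -16 + 4 \left(-3\right) = -16 - 12 = -28$)
$u{\left(a,M \right)} = \sqrt{M^{2} + a^{2}}$
$u{\left(5,x \right)} \left(\frac{1}{t{\left(-8 \right)} + 30} - 69\right) = \sqrt{\left(-28\right)^{2} + 5^{2}} \left(\frac{1}{-8 + 30} - 69\right) = \sqrt{784 + 25} \left(\frac{1}{22} - 69\right) = \sqrt{809} \left(\frac{1}{22} - 69\right) = \sqrt{809} \left(- \frac{1517}{22}\right) = - \frac{1517 \sqrt{809}}{22}$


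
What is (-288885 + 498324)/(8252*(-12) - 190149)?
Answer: -69813/96391 ≈ -0.72427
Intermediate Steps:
(-288885 + 498324)/(8252*(-12) - 190149) = 209439/(-99024 - 190149) = 209439/(-289173) = 209439*(-1/289173) = -69813/96391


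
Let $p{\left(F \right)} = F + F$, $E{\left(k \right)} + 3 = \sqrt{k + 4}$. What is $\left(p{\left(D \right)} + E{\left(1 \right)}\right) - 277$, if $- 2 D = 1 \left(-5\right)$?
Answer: $-275 + \sqrt{5} \approx -272.76$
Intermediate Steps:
$D = \frac{5}{2}$ ($D = - \frac{1 \left(-5\right)}{2} = \left(- \frac{1}{2}\right) \left(-5\right) = \frac{5}{2} \approx 2.5$)
$E{\left(k \right)} = -3 + \sqrt{4 + k}$ ($E{\left(k \right)} = -3 + \sqrt{k + 4} = -3 + \sqrt{4 + k}$)
$p{\left(F \right)} = 2 F$
$\left(p{\left(D \right)} + E{\left(1 \right)}\right) - 277 = \left(2 \cdot \frac{5}{2} - \left(3 - \sqrt{4 + 1}\right)\right) - 277 = \left(5 - \left(3 - \sqrt{5}\right)\right) - 277 = \left(2 + \sqrt{5}\right) - 277 = -275 + \sqrt{5}$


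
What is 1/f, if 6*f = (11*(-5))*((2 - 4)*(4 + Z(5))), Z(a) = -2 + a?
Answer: 3/385 ≈ 0.0077922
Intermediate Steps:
f = 385/3 (f = ((11*(-5))*((2 - 4)*(4 + (-2 + 5))))/6 = (-(-110)*(4 + 3))/6 = (-(-110)*7)/6 = (-55*(-14))/6 = (⅙)*770 = 385/3 ≈ 128.33)
1/f = 1/(385/3) = 3/385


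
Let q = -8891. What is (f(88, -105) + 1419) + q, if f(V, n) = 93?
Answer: -7379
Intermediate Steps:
(f(88, -105) + 1419) + q = (93 + 1419) - 8891 = 1512 - 8891 = -7379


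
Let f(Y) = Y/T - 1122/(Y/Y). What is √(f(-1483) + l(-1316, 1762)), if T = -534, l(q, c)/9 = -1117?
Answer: I*√3185826378/534 ≈ 105.7*I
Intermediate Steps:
l(q, c) = -10053 (l(q, c) = 9*(-1117) = -10053)
f(Y) = -1122 - Y/534 (f(Y) = Y/(-534) - 1122/(Y/Y) = Y*(-1/534) - 1122/1 = -Y/534 - 1122*1 = -Y/534 - 1122 = -1122 - Y/534)
√(f(-1483) + l(-1316, 1762)) = √((-1122 - 1/534*(-1483)) - 10053) = √((-1122 + 1483/534) - 10053) = √(-597665/534 - 10053) = √(-5965967/534) = I*√3185826378/534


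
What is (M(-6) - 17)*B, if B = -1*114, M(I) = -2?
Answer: 2166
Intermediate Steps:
B = -114
(M(-6) - 17)*B = (-2 - 17)*(-114) = -19*(-114) = 2166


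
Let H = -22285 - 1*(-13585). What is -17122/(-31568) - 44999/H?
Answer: 196186229/34330200 ≈ 5.7147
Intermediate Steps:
H = -8700 (H = -22285 + 13585 = -8700)
-17122/(-31568) - 44999/H = -17122/(-31568) - 44999/(-8700) = -17122*(-1/31568) - 44999*(-1/8700) = 8561/15784 + 44999/8700 = 196186229/34330200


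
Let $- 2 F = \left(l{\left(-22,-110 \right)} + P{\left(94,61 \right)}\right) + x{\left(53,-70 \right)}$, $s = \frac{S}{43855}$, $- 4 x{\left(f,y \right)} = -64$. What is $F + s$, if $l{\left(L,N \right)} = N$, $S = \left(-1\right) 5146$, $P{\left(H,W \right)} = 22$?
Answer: $\frac{1573634}{43855} \approx 35.883$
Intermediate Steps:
$x{\left(f,y \right)} = 16$ ($x{\left(f,y \right)} = \left(- \frac{1}{4}\right) \left(-64\right) = 16$)
$S = -5146$
$s = - \frac{5146}{43855} \approx -0.11734$
$F = 36$ ($F = - \frac{\left(-110 + 22\right) + 16}{2} = - \frac{-88 + 16}{2} = \left(- \frac{1}{2}\right) \left(-72\right) = 36$)
$F + s = 36 - \frac{5146}{43855} = \frac{1573634}{43855}$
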